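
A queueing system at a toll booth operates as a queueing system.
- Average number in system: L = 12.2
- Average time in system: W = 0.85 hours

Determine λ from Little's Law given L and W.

Little's Law: L = λW, so λ = L/W
λ = 12.2/0.85 = 14.3529 vehicles/hour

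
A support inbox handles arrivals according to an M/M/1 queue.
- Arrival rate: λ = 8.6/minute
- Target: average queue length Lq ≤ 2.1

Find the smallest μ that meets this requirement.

For M/M/1: Lq = λ²/(μ(μ-λ))
Need Lq ≤ 2.1, i.e. μ(μ-λ) ≥ λ²/2.1
μ² - 8.6μ - 73.96/2.1 ≥ 0  →  μ² - 8.6μ - 35.21905 ≥ 0
Quadratic formula (positive root): μ = [λ + √(λ² + 4×35.21905)]/2
Discriminant: 73.96 + 4×35.21905 = 214.8362, √214.8362 = 14.65729
μ ≥ (8.6 + 14.65729)/2 = 11.6286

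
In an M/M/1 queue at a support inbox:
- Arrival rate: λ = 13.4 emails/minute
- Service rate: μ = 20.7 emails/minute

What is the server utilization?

Server utilization: ρ = λ/μ
ρ = 13.4/20.7 = 0.6473
The server is busy 64.73% of the time.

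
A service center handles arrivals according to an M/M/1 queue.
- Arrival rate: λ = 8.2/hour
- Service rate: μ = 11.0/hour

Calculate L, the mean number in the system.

ρ = λ/μ = 8.2/11.0 = 0.7455
For M/M/1: L = λ/(μ-λ)
L = 8.2/(11.0-8.2) = 8.2/2.80
L = 2.9286 customers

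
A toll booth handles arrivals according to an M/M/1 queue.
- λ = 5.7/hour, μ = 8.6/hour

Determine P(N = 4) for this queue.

ρ = λ/μ = 5.7/8.6 = 0.66279
P(n) = (1-ρ)ρⁿ
P(4) = (1-0.66279) × 0.66279^4
P(4) = 0.33721 × 0.19298
P(4) = 0.06507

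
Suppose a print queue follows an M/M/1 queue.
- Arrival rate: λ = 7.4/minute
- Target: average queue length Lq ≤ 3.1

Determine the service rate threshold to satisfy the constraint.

For M/M/1: Lq = λ²/(μ(μ-λ))
Need Lq ≤ 3.1, i.e. μ(μ-λ) ≥ λ²/3.1
μ² - 7.4μ - 54.76/3.1 ≥ 0  →  μ² - 7.4μ - 17.66452 ≥ 0
Quadratic formula (positive root): μ = [λ + √(λ² + 4×17.66452)]/2
Discriminant: 54.76 + 4×17.66452 = 125.4181, √125.4181 = 11.1990
μ ≥ (7.4 + 11.1990)/2 = 9.2995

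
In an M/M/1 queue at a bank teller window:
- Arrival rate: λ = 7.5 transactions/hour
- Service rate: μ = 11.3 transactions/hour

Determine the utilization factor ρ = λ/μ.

Server utilization: ρ = λ/μ
ρ = 7.5/11.3 = 0.6637
The server is busy 66.37% of the time.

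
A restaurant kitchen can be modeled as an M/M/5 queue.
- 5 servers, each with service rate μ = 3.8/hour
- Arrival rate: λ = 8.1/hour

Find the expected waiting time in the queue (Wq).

Traffic intensity: ρ = λ/(cμ) = 8.1/(5×3.8) = 0.4263
Since ρ = 0.4263 < 1, system is stable.
Offered load a = λ/μ = cρ = 8.1/3.8 = 2.1316
P₀ = [ Σₙ₌₀^4 aⁿ/n! + a^5/(5!(1-ρ)) ]⁻¹
Σ = a^0/0! + a^1/1! + a^2/2! + a^3/3! + a^4/4! = 1.0000 + 2.1316 + 2.2718 + 1.6142 + 0.8602 = 7.8778
a^5/(5!(1-ρ)) = 44.0055/(120 × 0.5737) = 0.6392
P₀ = 1/(7.8778 + 0.6392) = 0.1174
Lq = P₀·a^5·ρ / (5!(1-ρ)²) = 0.1174 × 44.0055 × 0.4263 / (120 × 0.3291) = 0.05577
Wq = Lq/λ = 0.055773/8.1 = 0.006886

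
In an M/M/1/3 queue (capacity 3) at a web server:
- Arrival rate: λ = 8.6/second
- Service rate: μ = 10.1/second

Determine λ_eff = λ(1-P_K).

ρ = λ/μ = 8.6/10.1 = 0.8515
P₀ = (1-ρ)/(1-ρ^(K+1)) = (1-0.8515)/(1-0.8515^4) = 0.1485/0.4743 = 0.3131
P_K = P₀×ρ^K = 0.3131 × 0.8515^3 = 0.3131 × 0.6174 = 0.1933
λ_eff = λ(1-P_K) = 8.6 × (1 - 0.19329) = 8.6 × 0.80671 = 6.9377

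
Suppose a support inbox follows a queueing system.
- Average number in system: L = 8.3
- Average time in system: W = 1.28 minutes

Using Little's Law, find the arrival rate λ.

Little's Law: L = λW, so λ = L/W
λ = 8.3/1.28 = 6.4844 emails/minute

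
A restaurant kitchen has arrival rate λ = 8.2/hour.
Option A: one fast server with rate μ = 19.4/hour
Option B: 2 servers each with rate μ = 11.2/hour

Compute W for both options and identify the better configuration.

Option A: single server μ = 19.4 (M/M/1)
  ρ_A = 8.2/19.4 = 0.4227
  W_A = 1/(μ-λ) = 1/(19.4-8.2) = 1/11.20 = 0.08929

Option B: 2 servers μ = 11.2 (M/M/2)
  ρ_B = λ/(cμ) = 8.2/(2×11.2) = 0.3661
  Offered load a = λ/μ = cρ = 8.2/11.2 = 0.7321
  P₀ = [ Σₙ₌₀^1 aⁿ/n! + a^2/(2!(1-ρ)) ]⁻¹
  Σ = a^0/0! + a^1/1! = 1.0000 + 0.7321 = 1.7321
  a^2/(2!(1-ρ)) = 0.5360/(2 × 0.6339) = 0.4228
  P₀ = 1/(1.7321 + 0.4228) = 0.4641
  Lq = P₀·a^2·ρ / (2!(1-ρ)²) = 0.4641 × 0.5360 × 0.3661 / (2 × 0.4019) = 0.1133
  Wq_B = Lq/λ = 0.1133/8.2 = 0.01382
  W_B = Wq_B + 1/μ = 0.01382 + 0.08929 = 0.1031

Since W_A = 0.08929 < W_B = 0.1031, Option A (single fast server) has the shorter time in system.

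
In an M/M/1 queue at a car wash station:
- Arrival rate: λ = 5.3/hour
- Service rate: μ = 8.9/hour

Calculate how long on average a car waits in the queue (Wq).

First, compute utilization: ρ = λ/μ = 5.3/8.9 = 0.5955
For M/M/1: Wq = λ/(μ(μ-λ))
Wq = 5.3/(8.9 × (8.9-5.3))
Wq = 5.3/(8.9 × 3.60)
Wq = 0.1654 hours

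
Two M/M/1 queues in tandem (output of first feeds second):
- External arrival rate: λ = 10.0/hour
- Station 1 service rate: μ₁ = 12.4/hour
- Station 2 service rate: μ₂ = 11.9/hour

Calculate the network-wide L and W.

By Jackson's theorem, each station behaves as independent M/M/1.
Station 1: ρ₁ = 10.0/12.4 = 0.8065, L₁ = ρ₁/(1-ρ₁) = λ/(μ₁-λ) = 10.0/2.40 = 4.16667
Station 2: ρ₂ = 10.0/11.9 = 0.8403, L₂ = ρ₂/(1-ρ₂) = λ/(μ₂-λ) = 10.0/1.90 = 5.26316
Total: L = L₁ + L₂ = 4.16667 + 5.26316 = 9.4298
W = L/λ = 9.4298/10.0 = 0.9430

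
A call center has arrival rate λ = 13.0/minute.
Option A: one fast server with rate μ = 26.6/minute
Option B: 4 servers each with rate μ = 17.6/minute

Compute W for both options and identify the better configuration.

Option A: single server μ = 26.6 (M/M/1)
  ρ_A = 13.0/26.6 = 0.4887
  W_A = 1/(μ-λ) = 1/(26.6-13.0) = 1/13.60 = 0.07353

Option B: 4 servers μ = 17.6 (M/M/4)
  ρ_B = λ/(cμ) = 13.0/(4×17.6) = 0.1847
  Offered load a = λ/μ = cρ = 13.0/17.6 = 0.7386
  P₀ = [ Σₙ₌₀^3 aⁿ/n! + a^4/(4!(1-ρ)) ]⁻¹
  Σ = a^0/0! + a^1/1! + a^2/2! + a^3/3! = 1.0000 + 0.7386 + 0.2728 + 0.06716 = 2.0786
  a^4/(4!(1-ρ)) = 0.2977/(24 × 0.8153) = 0.01521
  P₀ = 1/(2.0786 + 0.01521) = 0.4776
  Lq = P₀·a^4·ρ / (4!(1-ρ)²) = 0.47760 × 0.29766 × 0.18466 / (24 × 0.66478) = 0.001645
  Wq_B = Lq/λ = 0.0016454/13.0 = 0.00012657
  W_B = Wq_B + 1/μ = 0.00012657 + 0.056818 = 0.05694

Since W_B = 0.05694 < W_A = 0.07353, Option B (multiple servers) has the shorter time in system.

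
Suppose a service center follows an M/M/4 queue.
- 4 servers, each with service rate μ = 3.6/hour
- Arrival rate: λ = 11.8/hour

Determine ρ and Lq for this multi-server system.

Traffic intensity: ρ = λ/(cμ) = 11.8/(4×3.6) = 0.8194
Since ρ = 0.8194 < 1, system is stable.
Offered load a = λ/μ = cρ = 11.8/3.6 = 3.2778
P₀ = [ Σₙ₌₀^3 aⁿ/n! + a^4/(4!(1-ρ)) ]⁻¹
Σ = a^0/0! + a^1/1! + a^2/2! + a^3/3! = 1.0000 + 3.2778 + 5.3719 + 5.8693 = 15.5190
a^4/(4!(1-ρ)) = 115.42982/(24 × 0.18055556) = 26.6377
P₀ = 1/(15.5190 + 26.6377) = 0.02372
Lq = P₀·a^4·ρ / (4!(1-ρ)²) = 0.023721 × 115.4298 × 0.81944 / (24 × 0.032600) = 2.8677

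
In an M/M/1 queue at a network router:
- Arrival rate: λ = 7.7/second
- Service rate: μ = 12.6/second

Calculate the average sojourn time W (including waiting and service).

First, compute utilization: ρ = λ/μ = 7.7/12.6 = 0.6111
For M/M/1: W = 1/(μ-λ)
W = 1/(12.6-7.7) = 1/4.90
W = 0.2041 seconds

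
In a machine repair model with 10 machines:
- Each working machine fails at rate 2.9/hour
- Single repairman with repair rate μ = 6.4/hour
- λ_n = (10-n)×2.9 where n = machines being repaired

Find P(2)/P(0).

P(2)/P(0) = ∏_{i=0}^{2-1} λ_i/μ_{i+1}
= (10-0)×2.9/6.4 × (10-1)×2.9/6.4
= 18.4790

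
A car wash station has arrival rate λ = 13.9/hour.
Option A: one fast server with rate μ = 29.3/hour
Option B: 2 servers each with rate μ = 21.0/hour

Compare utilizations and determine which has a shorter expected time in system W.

Option A: single server μ = 29.3 (M/M/1)
  ρ_A = 13.9/29.3 = 0.4744
  W_A = 1/(μ-λ) = 1/(29.3-13.9) = 1/15.40 = 0.06494

Option B: 2 servers μ = 21.0 (M/M/2)
  ρ_B = λ/(cμ) = 13.9/(2×21.0) = 0.3310
  Offered load a = λ/μ = cρ = 13.9/21.0 = 0.6619
  P₀ = [ Σₙ₌₀^1 aⁿ/n! + a^2/(2!(1-ρ)) ]⁻¹
  Σ = a^0/0! + a^1/1! = 1.0000 + 0.6619 = 1.6619
  a^2/(2!(1-ρ)) = 0.4381/(2 × 0.6690) = 0.3274
  P₀ = 1/(1.6619 + 0.3274) = 0.5027
  Lq = P₀·a^2·ρ / (2!(1-ρ)²) = 0.50268 × 0.43812 × 0.33095 / (2 × 0.44762) = 0.08142
  Wq_B = Lq/λ = 0.081415/13.9 = 0.005857
  W_B = Wq_B + 1/μ = 0.005857 + 0.04762 = 0.05348

Since W_B = 0.05348 < W_A = 0.06494, Option B (multiple servers) has the shorter time in system.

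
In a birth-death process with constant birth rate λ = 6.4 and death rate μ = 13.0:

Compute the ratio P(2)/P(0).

For constant rates: P(n)/P(0) = (λ/μ)^n
P(2)/P(0) = (6.4/13.0)^2 = 0.4923^2 = 0.2424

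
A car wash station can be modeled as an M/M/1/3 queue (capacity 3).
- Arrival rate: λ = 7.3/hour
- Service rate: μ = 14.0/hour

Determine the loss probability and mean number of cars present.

ρ = λ/μ = 7.3/14.0 = 0.52143
P₀ = (1-ρ)/(1-ρ^(K+1)) = (1-0.52143)/(1-0.52143^4) = 0.4786/0.9261 = 0.5168
P_K = P₀×ρ^K = 0.51677 × 0.52143^3 = 0.51677 × 0.14177 = 0.07326
Blocking probability P_3 = 0.07326 (7.33%)
L = ρ[1 - (K+1)ρ^K + Kρ^(K+1)] / [(1-ρ)(1-ρ^(K+1))]
L = 0.52143 × (1 - 4×0.14177 + 3×0.073924) / ((1 - 0.52143) × (1 - 0.073924)) = 0.7703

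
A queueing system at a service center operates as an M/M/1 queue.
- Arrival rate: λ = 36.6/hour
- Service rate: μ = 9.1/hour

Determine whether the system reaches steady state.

Stability requires ρ = λ/(cμ) < 1
ρ = 36.6/(1 × 9.1) = 36.6/9.10 = 4.0220
Since 4.0220 ≥ 1, the system is UNSTABLE.
Queue grows without bound. Need μ > λ = 36.6.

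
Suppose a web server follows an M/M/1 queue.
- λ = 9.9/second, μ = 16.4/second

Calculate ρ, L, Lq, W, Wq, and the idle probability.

Step 1: ρ = λ/μ = 9.9/16.4 = 0.6037
Step 2: L = λ/(μ-λ) = 9.9/6.50 = 1.5231
Step 3: Lq = λ²/(μ(μ-λ)) = 98.01/(16.4×6.50) = 0.9194
Step 4: W = 1/(μ-λ) = 1/6.50 = 0.15385
Step 5: Wq = λ/(μ(μ-λ)) = 9.9/(16.4×6.50) = 0.09287
Step 6: P(0) = 1-ρ = 0.3963
Verify: L = λW = 9.9×0.15385 = 1.5231 ✔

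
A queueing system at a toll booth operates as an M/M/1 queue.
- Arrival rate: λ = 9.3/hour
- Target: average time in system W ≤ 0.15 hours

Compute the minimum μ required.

For M/M/1: W = 1/(μ-λ)
Need W ≤ 0.15, so 1/(μ-λ) ≤ 0.15
μ - λ ≥ 1/0.15 = 6.6667
μ ≥ 9.3 + 6.6667 = 15.9667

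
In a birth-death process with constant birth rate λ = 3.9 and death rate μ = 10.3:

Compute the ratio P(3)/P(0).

For constant rates: P(n)/P(0) = (λ/μ)^n
P(3)/P(0) = (3.9/10.3)^3 = 0.378641^3 = 0.05429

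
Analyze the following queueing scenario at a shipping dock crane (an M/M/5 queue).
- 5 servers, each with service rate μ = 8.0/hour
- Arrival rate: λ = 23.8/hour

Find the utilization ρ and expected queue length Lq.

Traffic intensity: ρ = λ/(cμ) = 23.8/(5×8.0) = 0.5950
Since ρ = 0.5950 < 1, system is stable.
Offered load a = λ/μ = cρ = 23.8/8.0 = 2.9750
P₀ = [ Σₙ₌₀^4 aⁿ/n! + a^5/(5!(1-ρ)) ]⁻¹
Σ = a^0/0! + a^1/1! + a^2/2! + a^3/3! + a^4/4! = 1.0000 + 2.9750 + 4.4253 + 4.3884 + 3.2639 = 16.0526
a^5/(5!(1-ρ)) = 233.0423/(120 × 0.4050) = 4.7951
P₀ = 1/(16.0526 + 4.7951) = 0.04797
Lq = P₀·a^5·ρ / (5!(1-ρ)²) = 0.047967 × 233.0423 × 0.59500 / (120 × 0.16403) = 0.3379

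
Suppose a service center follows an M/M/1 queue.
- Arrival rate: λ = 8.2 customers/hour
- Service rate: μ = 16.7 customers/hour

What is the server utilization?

Server utilization: ρ = λ/μ
ρ = 8.2/16.7 = 0.4910
The server is busy 49.10% of the time.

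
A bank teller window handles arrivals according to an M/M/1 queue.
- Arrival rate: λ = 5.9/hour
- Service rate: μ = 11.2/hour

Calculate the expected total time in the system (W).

First, compute utilization: ρ = λ/μ = 5.9/11.2 = 0.5268
For M/M/1: W = 1/(μ-λ)
W = 1/(11.2-5.9) = 1/5.30
W = 0.1887 hours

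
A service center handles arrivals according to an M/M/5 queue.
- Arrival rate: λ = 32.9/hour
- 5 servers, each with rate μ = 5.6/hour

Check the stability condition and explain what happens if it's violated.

Stability requires ρ = λ/(cμ) < 1
ρ = 32.9/(5 × 5.6) = 32.9/28.00 = 1.1750
Since 1.1750 ≥ 1, the system is UNSTABLE.
Need c > λ/μ = 32.9/5.6 = 5.88.
Minimum servers needed: c = 6.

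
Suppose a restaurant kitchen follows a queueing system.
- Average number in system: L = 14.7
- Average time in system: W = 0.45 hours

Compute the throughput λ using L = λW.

Little's Law: L = λW, so λ = L/W
λ = 14.7/0.45 = 32.6667 orders/hour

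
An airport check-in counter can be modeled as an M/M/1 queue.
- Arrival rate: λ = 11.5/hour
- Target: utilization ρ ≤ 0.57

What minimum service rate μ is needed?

ρ = λ/μ, so μ = λ/ρ
μ ≥ 11.5/0.57 = 20.1754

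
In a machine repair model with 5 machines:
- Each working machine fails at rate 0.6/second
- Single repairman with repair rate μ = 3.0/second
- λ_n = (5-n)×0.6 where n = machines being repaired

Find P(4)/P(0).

P(4)/P(0) = ∏_{i=0}^{4-1} λ_i/μ_{i+1}
= (5-0)×0.6/3.0 × (5-1)×0.6/3.0 × (5-2)×0.6/3.0 × (5-3)×0.6/3.0
= 0.1920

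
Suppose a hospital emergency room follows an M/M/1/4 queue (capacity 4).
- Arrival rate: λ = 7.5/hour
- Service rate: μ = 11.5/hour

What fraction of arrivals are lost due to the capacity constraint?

ρ = λ/μ = 7.5/11.5 = 0.65217
P₀ = (1-ρ)/(1-ρ^(K+1)) = (1-0.65217)/(1-0.65217^5) = 0.34783/0.88202 = 0.3944
P_K = P₀×ρ^K = 0.39436 × 0.65217^4 = 0.39436 × 0.18090 = 0.07134
Blocking probability = 7.13%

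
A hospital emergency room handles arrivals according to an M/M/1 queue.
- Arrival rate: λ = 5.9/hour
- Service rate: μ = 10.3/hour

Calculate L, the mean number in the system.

ρ = λ/μ = 5.9/10.3 = 0.5728
For M/M/1: L = λ/(μ-λ)
L = 5.9/(10.3-5.9) = 5.9/4.40
L = 1.3409 patients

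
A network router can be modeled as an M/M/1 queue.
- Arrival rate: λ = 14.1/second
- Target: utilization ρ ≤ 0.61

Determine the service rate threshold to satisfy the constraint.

ρ = λ/μ, so μ = λ/ρ
μ ≥ 14.1/0.61 = 23.1148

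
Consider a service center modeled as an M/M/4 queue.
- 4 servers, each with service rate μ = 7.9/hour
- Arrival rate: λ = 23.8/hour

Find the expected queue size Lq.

Traffic intensity: ρ = λ/(cμ) = 23.8/(4×7.9) = 0.7532
Since ρ = 0.7532 < 1, system is stable.
Offered load a = λ/μ = cρ = 23.8/7.9 = 3.0127
P₀ = [ Σₙ₌₀^3 aⁿ/n! + a^4/(4!(1-ρ)) ]⁻¹
Σ = a^0/0! + a^1/1! + a^2/2! + a^3/3! = 1.00000 + 3.01266 + 4.53805 + 4.55720 = 13.1079
a^4/(4!(1-ρ)) = 82.3758/(24 × 0.246835) = 13.9053
P₀ = 1/(13.1079 + 13.9053) = 0.03702
Lq = P₀·a^4·ρ / (4!(1-ρ)²) = 0.03702 × 82.3758 × 0.7532 / (24 × 0.06093) = 1.5707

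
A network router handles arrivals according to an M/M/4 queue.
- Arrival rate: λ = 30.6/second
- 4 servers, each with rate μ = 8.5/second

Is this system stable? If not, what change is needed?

Stability requires ρ = λ/(cμ) < 1
ρ = 30.6/(4 × 8.5) = 30.6/34.00 = 0.9000
Since 0.9000 < 1, the system is STABLE.
The servers are busy 90.00% of the time.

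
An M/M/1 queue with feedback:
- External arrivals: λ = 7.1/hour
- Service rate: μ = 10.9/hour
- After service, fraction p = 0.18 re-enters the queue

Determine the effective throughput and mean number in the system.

Effective arrival rate: λ_eff = λ/(1-p) = 7.1/(1-0.18) = 7.1/0.82 = 8.6585
ρ = λ_eff/μ = 8.6585/10.9 = 0.79436
L = ρ/(1-ρ) = 0.79436/(1-0.79436) = 3.8629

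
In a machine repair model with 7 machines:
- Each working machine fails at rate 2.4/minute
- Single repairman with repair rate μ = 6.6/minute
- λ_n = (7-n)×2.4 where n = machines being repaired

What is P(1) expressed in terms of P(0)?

P(1)/P(0) = ∏_{i=0}^{1-1} λ_i/μ_{i+1}
= (7-0)×2.4/6.6
= 2.5455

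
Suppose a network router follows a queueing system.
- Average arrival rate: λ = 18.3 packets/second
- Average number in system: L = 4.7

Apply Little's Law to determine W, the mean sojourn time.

Little's Law: L = λW, so W = L/λ
W = 4.7/18.3 = 0.2568 seconds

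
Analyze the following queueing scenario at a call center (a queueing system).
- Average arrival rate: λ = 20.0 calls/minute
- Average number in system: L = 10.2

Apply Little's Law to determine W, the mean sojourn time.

Little's Law: L = λW, so W = L/λ
W = 10.2/20.0 = 0.5100 minutes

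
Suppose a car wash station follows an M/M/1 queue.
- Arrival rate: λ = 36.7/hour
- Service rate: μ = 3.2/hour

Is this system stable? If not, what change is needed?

Stability requires ρ = λ/(cμ) < 1
ρ = 36.7/(1 × 3.2) = 36.7/3.20 = 11.4688
Since 11.4688 ≥ 1, the system is UNSTABLE.
Queue grows without bound. Need μ > λ = 36.7.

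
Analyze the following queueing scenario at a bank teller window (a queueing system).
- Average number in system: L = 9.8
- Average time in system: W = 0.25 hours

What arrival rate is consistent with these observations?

Little's Law: L = λW, so λ = L/W
λ = 9.8/0.25 = 39.2000 transactions/hour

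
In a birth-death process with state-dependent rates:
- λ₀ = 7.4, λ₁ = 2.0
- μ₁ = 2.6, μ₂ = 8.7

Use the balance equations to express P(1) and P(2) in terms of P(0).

Balance equations:
State 0: λ₀P₀ = μ₁P₁ → P₁ = (λ₀/μ₁)P₀ = (7.4/2.6)P₀ = 2.8462P₀
State 1: P₂ = (λ₀λ₁)/(μ₁μ₂)P₀ = (7.4×2.0)/(2.6×8.7)P₀ = 0.6543P₀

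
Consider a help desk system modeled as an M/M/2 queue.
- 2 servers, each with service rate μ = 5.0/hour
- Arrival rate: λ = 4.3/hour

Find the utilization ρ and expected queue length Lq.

Traffic intensity: ρ = λ/(cμ) = 4.3/(2×5.0) = 0.4300
Since ρ = 0.4300 < 1, system is stable.
Offered load a = λ/μ = cρ = 4.3/5.0 = 0.8600
P₀ = [ Σₙ₌₀^1 aⁿ/n! + a^2/(2!(1-ρ)) ]⁻¹
Σ = a^0/0! + a^1/1! = 1.0000 + 0.8600 = 1.8600
a^2/(2!(1-ρ)) = 0.7396/(2 × 0.5700) = 0.6488
P₀ = 1/(1.8600 + 0.6488) = 0.3986
Lq = P₀·a^2·ρ / (2!(1-ρ)²) = 0.3986 × 0.7396 × 0.4300 / (2 × 0.3249) = 0.1951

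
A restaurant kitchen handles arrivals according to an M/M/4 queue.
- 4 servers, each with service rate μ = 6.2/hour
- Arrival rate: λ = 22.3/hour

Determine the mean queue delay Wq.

Traffic intensity: ρ = λ/(cμ) = 22.3/(4×6.2) = 0.8992
Since ρ = 0.8992 < 1, system is stable.
Offered load a = λ/μ = cρ = 22.3/6.2 = 3.5968
P₀ = [ Σₙ₌₀^3 aⁿ/n! + a^4/(4!(1-ρ)) ]⁻¹
Σ = a^0/0! + a^1/1! + a^2/2! + a^3/3! = 1.0000 + 3.5968 + 6.4684 + 7.7551 = 18.8203
a^4/(4!(1-ρ)) = 167.3604/(24 × 0.1008065) = 69.1756
P₀ = 1/(18.8203 + 69.1756) = 0.01136
Lq = P₀·a^4·ρ / (4!(1-ρ)²) = 0.01136416 × 167.3604 × 0.8991935 / (24 × 0.01016194) = 7.0122
Wq = Lq/λ = 7.0122/22.3 = 0.3144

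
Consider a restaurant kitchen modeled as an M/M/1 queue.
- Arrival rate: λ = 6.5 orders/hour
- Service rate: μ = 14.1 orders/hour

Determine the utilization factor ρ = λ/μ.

Server utilization: ρ = λ/μ
ρ = 6.5/14.1 = 0.4610
The server is busy 46.10% of the time.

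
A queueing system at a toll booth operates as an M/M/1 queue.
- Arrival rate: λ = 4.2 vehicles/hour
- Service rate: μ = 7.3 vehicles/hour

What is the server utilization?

Server utilization: ρ = λ/μ
ρ = 4.2/7.3 = 0.5753
The server is busy 57.53% of the time.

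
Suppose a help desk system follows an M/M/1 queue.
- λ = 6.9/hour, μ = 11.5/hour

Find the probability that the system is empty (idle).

ρ = λ/μ = 6.9/11.5 = 0.6000
P(0) = 1 - ρ = 1 - 0.6000 = 0.4000
The server is idle 40.00% of the time.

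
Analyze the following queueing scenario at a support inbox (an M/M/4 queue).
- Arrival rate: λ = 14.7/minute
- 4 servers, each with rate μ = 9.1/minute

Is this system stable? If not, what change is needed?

Stability requires ρ = λ/(cμ) < 1
ρ = 14.7/(4 × 9.1) = 14.7/36.40 = 0.4038
Since 0.4038 < 1, the system is STABLE.
The servers are busy 40.38% of the time.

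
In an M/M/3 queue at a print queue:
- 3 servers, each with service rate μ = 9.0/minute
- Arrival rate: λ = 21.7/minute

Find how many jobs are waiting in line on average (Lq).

Traffic intensity: ρ = λ/(cμ) = 21.7/(3×9.0) = 0.8037
Since ρ = 0.8037 < 1, system is stable.
Offered load a = λ/μ = cρ = 21.7/9.0 = 2.4111
P₀ = [ Σₙ₌₀^2 aⁿ/n! + a^3/(3!(1-ρ)) ]⁻¹
Σ = a^0/0! + a^1/1! + a^2/2! = 1.0000 + 2.4111 + 2.9067 = 6.3178
a^3/(3!(1-ρ)) = 14.01689/(6 × 0.1962963) = 11.9011
P₀ = 1/(6.3178 + 11.9011) = 0.05489
Lq = P₀·a^3·ρ / (3!(1-ρ)²) = 0.054888 × 14.0169 × 0.80370 / (6 × 0.038532) = 2.6745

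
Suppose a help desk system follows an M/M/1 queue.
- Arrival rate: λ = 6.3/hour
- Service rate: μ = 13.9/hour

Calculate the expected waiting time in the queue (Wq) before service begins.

First, compute utilization: ρ = λ/μ = 6.3/13.9 = 0.4532
For M/M/1: Wq = λ/(μ(μ-λ))
Wq = 6.3/(13.9 × (13.9-6.3))
Wq = 6.3/(13.9 × 7.60)
Wq = 0.05964 hours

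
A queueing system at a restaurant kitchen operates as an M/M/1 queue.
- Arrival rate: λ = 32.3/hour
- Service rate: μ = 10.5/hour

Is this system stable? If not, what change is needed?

Stability requires ρ = λ/(cμ) < 1
ρ = 32.3/(1 × 10.5) = 32.3/10.50 = 3.0762
Since 3.0762 ≥ 1, the system is UNSTABLE.
Queue grows without bound. Need μ > λ = 32.3.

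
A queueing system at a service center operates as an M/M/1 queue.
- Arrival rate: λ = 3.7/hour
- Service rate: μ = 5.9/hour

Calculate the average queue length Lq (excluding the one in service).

ρ = λ/μ = 3.7/5.9 = 0.6271
For M/M/1: Lq = λ²/(μ(μ-λ))
Lq = 13.69/(5.9 × 2.20)
Lq = 1.0547 customers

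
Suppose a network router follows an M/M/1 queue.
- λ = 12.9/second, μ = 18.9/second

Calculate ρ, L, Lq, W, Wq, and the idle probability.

Step 1: ρ = λ/μ = 12.9/18.9 = 0.6825
Step 2: L = λ/(μ-λ) = 12.9/6.00 = 2.1500
Step 3: Lq = λ²/(μ(μ-λ)) = 166.41/(18.9×6.00) = 1.4675
Step 4: W = 1/(μ-λ) = 1/6.00 = 0.16667
Step 5: Wq = λ/(μ(μ-λ)) = 12.9/(18.9×6.00) = 0.1138
Step 6: P(0) = 1-ρ = 0.3175
Verify: L = λW = 12.9×0.16667 = 2.1500 ✔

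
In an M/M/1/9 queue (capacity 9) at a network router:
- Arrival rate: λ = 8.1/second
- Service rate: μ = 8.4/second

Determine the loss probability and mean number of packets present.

ρ = λ/μ = 8.1/8.4 = 0.964286
P₀ = (1-ρ)/(1-ρ^(K+1)) = (1-0.964286)/(1-0.964286^10) = 0.03571/0.3049 = 0.1171
P_K = P₀×ρ^K = 0.11714 × 0.964286^9 = 0.11714 × 0.72086 = 0.08444
Blocking probability P_9 = 0.08444 (8.44%)
L = ρ[1 - (K+1)ρ^K + Kρ^(K+1)] / [(1-ρ)(1-ρ^(K+1))]
L = 0.964286 × (1 - 10×0.720863 + 9×0.695118) / ((1 - 0.964286) × (1 - 0.695118)) = 4.2006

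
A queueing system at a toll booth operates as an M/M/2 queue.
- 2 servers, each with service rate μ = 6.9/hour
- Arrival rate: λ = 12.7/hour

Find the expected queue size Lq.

Traffic intensity: ρ = λ/(cμ) = 12.7/(2×6.9) = 0.9203
Since ρ = 0.9203 < 1, system is stable.
Offered load a = λ/μ = cρ = 12.7/6.9 = 1.8406
P₀ = [ Σₙ₌₀^1 aⁿ/n! + a^2/(2!(1-ρ)) ]⁻¹
Σ = a^0/0! + a^1/1! = 1.0000 + 1.8406 = 2.8406
a^2/(2!(1-ρ)) = 3.38773/(2 × 0.0797101) = 21.2503
P₀ = 1/(2.8406 + 21.2503) = 0.04151
Lq = P₀·a^2·ρ / (2!(1-ρ)²) = 0.0415094 × 3.38773 × 0.920290 / (2 × 0.00635371) = 10.1841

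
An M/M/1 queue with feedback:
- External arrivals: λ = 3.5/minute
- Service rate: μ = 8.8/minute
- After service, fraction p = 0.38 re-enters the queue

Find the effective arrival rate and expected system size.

Effective arrival rate: λ_eff = λ/(1-p) = 3.5/(1-0.38) = 3.5/0.62 = 5.6452
ρ = λ_eff/μ = 5.6452/8.8 = 0.6415
L = ρ/(1-ρ) = 0.6415/(1-0.6415) = 1.7894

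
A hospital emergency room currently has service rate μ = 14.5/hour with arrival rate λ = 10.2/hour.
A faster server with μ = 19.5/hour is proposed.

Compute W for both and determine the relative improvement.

System 1: ρ₁ = 10.2/14.5 = 0.7034, W₁ = 1/(14.5-10.2) = 0.23256
System 2: ρ₂ = 10.2/19.5 = 0.5231, W₂ = 1/(19.5-10.2) = 0.10753
Improvement: (W₁-W₂)/W₁ = (0.23256-0.10753)/0.23256 = 53.76%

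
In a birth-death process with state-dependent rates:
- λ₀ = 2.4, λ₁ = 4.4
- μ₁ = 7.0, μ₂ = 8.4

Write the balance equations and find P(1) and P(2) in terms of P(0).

Balance equations:
State 0: λ₀P₀ = μ₁P₁ → P₁ = (λ₀/μ₁)P₀ = (2.4/7.0)P₀ = 0.3429P₀
State 1: P₂ = (λ₀λ₁)/(μ₁μ₂)P₀ = (2.4×4.4)/(7.0×8.4)P₀ = 0.1796P₀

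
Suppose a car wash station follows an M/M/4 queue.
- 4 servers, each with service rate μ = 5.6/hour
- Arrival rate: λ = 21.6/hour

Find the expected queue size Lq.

Traffic intensity: ρ = λ/(cμ) = 21.6/(4×5.6) = 0.9643
Since ρ = 0.9643 < 1, system is stable.
Offered load a = λ/μ = cρ = 21.6/5.6 = 3.8571
P₀ = [ Σₙ₌₀^3 aⁿ/n! + a^4/(4!(1-ρ)) ]⁻¹
Σ = a^0/0! + a^1/1! + a^2/2! + a^3/3! = 1.00000 + 3.85714 + 7.43878 + 9.56414 = 21.8601
a^4/(4!(1-ρ)) = 221.34152/(24 × 0.035714286) = 258.2318
P₀ = 1/(21.8601 + 258.2318) = 0.003570
Lq = P₀·a^4·ρ / (4!(1-ρ)²) = 0.00357026 × 221.3415 × 0.964286 / (24 × 0.00127551) = 24.8928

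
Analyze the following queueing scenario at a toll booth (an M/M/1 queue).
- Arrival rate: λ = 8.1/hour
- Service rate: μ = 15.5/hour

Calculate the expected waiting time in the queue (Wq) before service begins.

First, compute utilization: ρ = λ/μ = 8.1/15.5 = 0.5226
For M/M/1: Wq = λ/(μ(μ-λ))
Wq = 8.1/(15.5 × (15.5-8.1))
Wq = 8.1/(15.5 × 7.40)
Wq = 0.07062 hours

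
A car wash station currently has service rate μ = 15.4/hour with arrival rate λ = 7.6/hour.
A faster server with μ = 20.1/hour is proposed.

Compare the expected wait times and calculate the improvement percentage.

System 1: ρ₁ = 7.6/15.4 = 0.4935, W₁ = 1/(15.4-7.6) = 0.1282
System 2: ρ₂ = 7.6/20.1 = 0.3781, W₂ = 1/(20.1-7.6) = 0.08000
Improvement: (W₁-W₂)/W₁ = (0.1282-0.08000)/0.1282 = 37.60%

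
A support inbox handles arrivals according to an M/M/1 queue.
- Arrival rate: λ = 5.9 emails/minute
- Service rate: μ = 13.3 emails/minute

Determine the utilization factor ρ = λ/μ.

Server utilization: ρ = λ/μ
ρ = 5.9/13.3 = 0.4436
The server is busy 44.36% of the time.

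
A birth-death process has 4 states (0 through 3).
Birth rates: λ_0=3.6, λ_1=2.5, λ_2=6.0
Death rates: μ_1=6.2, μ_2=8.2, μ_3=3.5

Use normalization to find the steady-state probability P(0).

Ratios P(n)/P(0) = (λ₀···λₙ₋₁)/(μ₁···μₙ):
P(1)/P(0) = (3.6)/(6.2) = 0.5806
P(2)/P(0) = (3.6×2.5)/(6.2×8.2) = 0.1770
P(3)/P(0) = (3.6×2.5×6.0)/(6.2×8.2×3.5) = 0.3035

Normalization: ∑ P(n) = 1
P(0) × (1.0000 + 0.5806 + 0.1770 + 0.3035) = 1
P(0) × 2.0611 = 1
P(0) = 1/2.0611 = 0.4852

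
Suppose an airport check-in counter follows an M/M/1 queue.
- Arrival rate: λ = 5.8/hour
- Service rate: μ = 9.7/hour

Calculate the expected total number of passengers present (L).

ρ = λ/μ = 5.8/9.7 = 0.5979
For M/M/1: L = λ/(μ-λ)
L = 5.8/(9.7-5.8) = 5.8/3.90
L = 1.4872 passengers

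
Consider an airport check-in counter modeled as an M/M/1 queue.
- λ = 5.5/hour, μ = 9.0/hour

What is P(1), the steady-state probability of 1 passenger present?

ρ = λ/μ = 5.5/9.0 = 0.6111
P(n) = (1-ρ)ρⁿ
P(1) = (1-0.6111) × 0.6111^1
P(1) = 0.3889 × 0.6111
P(1) = 0.2377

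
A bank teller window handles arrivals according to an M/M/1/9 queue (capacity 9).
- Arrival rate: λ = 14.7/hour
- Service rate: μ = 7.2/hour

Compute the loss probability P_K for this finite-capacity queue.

ρ = λ/μ = 14.7/7.2 = 2.04167
P₀ = (1-ρ)/(1-ρ^(K+1)) = (1-2.04167)/(1-2.04167^10) = -1.0417/-1257.5065 = 0.0008284
P_K = P₀×ρ^K = 0.0008284 × 2.04167^9 = 0.0008284 × 616.4104 = 0.5106
Blocking probability = 51.06%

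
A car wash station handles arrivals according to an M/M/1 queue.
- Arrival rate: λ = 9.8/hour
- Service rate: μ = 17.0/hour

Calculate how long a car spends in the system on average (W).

First, compute utilization: ρ = λ/μ = 9.8/17.0 = 0.5765
For M/M/1: W = 1/(μ-λ)
W = 1/(17.0-9.8) = 1/7.20
W = 0.1389 hours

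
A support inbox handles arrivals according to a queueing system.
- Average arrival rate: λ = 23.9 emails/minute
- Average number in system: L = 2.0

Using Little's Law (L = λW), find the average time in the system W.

Little's Law: L = λW, so W = L/λ
W = 2.0/23.9 = 0.08368 minutes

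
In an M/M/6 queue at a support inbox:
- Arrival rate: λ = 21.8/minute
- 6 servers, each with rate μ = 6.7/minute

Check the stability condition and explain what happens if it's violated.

Stability requires ρ = λ/(cμ) < 1
ρ = 21.8/(6 × 6.7) = 21.8/40.20 = 0.5423
Since 0.5423 < 1, the system is STABLE.
The servers are busy 54.23% of the time.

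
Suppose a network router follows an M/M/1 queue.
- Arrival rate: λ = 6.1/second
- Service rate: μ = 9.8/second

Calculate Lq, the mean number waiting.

ρ = λ/μ = 6.1/9.8 = 0.6224
For M/M/1: Lq = λ²/(μ(μ-λ))
Lq = 37.21/(9.8 × 3.70)
Lq = 1.0262 packets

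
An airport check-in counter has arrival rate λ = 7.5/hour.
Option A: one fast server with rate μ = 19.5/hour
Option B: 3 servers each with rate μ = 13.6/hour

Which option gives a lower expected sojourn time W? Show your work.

Option A: single server μ = 19.5 (M/M/1)
  ρ_A = 7.5/19.5 = 0.3846
  W_A = 1/(μ-λ) = 1/(19.5-7.5) = 1/12.00 = 0.08333

Option B: 3 servers μ = 13.6 (M/M/3)
  ρ_B = λ/(cμ) = 7.5/(3×13.6) = 0.1838
  Offered load a = λ/μ = cρ = 7.5/13.6 = 0.5515
  P₀ = [ Σₙ₌₀^2 aⁿ/n! + a^3/(3!(1-ρ)) ]⁻¹
  Σ = a^0/0! + a^1/1! + a^2/2! = 1.0000 + 0.55147 + 0.15206 = 1.7035
  a^3/(3!(1-ρ)) = 0.16771/(6 × 0.81618) = 0.03425
  P₀ = 1/(1.70353 + 0.0342477) = 0.5754
  Lq = P₀·a^3·ρ / (3!(1-ρ)²) = 0.57545 × 0.16771 × 0.18382 / (6 × 0.66614) = 0.004439
  Wq_B = Lq/λ = 0.0044387/7.5 = 0.0005918
  W_B = Wq_B + 1/μ = 0.0005918 + 0.07353 = 0.07412

Since W_B = 0.07412 < W_A = 0.08333, Option B (multiple servers) has the shorter time in system.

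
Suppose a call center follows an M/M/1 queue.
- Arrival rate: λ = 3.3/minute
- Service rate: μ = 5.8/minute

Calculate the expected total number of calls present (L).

ρ = λ/μ = 3.3/5.8 = 0.5690
For M/M/1: L = λ/(μ-λ)
L = 3.3/(5.8-3.3) = 3.3/2.50
L = 1.3200 calls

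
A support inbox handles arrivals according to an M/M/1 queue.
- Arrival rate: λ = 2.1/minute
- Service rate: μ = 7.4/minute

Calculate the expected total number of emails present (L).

ρ = λ/μ = 2.1/7.4 = 0.2838
For M/M/1: L = λ/(μ-λ)
L = 2.1/(7.4-2.1) = 2.1/5.30
L = 0.3962 emails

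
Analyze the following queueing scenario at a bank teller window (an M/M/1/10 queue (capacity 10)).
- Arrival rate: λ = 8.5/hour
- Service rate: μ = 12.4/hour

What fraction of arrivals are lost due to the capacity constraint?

ρ = λ/μ = 8.5/12.4 = 0.685484
P₀ = (1-ρ)/(1-ρ^(K+1)) = (1-0.685484)/(1-0.685484^11) = 0.3145/0.9843 = 0.3195
P_K = P₀×ρ^K = 0.3195 × 0.685484^10 = 0.3195 × 0.02291 = 0.007320
Blocking probability = 0.73%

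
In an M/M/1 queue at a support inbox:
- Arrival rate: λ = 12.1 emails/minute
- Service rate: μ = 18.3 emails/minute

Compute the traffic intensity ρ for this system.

Server utilization: ρ = λ/μ
ρ = 12.1/18.3 = 0.6612
The server is busy 66.12% of the time.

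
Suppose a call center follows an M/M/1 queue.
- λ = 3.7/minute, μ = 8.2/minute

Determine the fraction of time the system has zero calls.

ρ = λ/μ = 3.7/8.2 = 0.4512
P(0) = 1 - ρ = 1 - 0.4512 = 0.5488
The server is idle 54.88% of the time.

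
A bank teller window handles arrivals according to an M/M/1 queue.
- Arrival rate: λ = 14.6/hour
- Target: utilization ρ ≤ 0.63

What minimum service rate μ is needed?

ρ = λ/μ, so μ = λ/ρ
μ ≥ 14.6/0.63 = 23.1746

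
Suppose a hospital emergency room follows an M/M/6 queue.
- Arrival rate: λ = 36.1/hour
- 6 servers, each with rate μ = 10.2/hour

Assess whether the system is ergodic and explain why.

Stability requires ρ = λ/(cμ) < 1
ρ = 36.1/(6 × 10.2) = 36.1/61.20 = 0.5899
Since 0.5899 < 1, the system is STABLE.
The servers are busy 58.99% of the time.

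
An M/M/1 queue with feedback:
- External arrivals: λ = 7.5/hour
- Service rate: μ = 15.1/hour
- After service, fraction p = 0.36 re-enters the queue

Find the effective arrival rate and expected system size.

Effective arrival rate: λ_eff = λ/(1-p) = 7.5/(1-0.36) = 7.5/0.64 = 11.71875
ρ = λ_eff/μ = 11.71875/15.1 = 0.776076
L = ρ/(1-ρ) = 0.776076/(1-0.776076) = 3.4658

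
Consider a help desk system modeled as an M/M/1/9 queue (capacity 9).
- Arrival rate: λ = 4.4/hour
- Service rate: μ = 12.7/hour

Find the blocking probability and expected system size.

ρ = λ/μ = 4.4/12.7 = 0.346457
P₀ = (1-ρ)/(1-ρ^(K+1)) = (1-0.346457)/(1-0.346457^10) = 0.65354/0.99998 = 0.6536
P_K = P₀×ρ^K = 0.65356 × 0.346457^9 = 0.65356 × 0.000071919 = 0.00004700
Blocking probability P_9 = 0.00004700 (0.004700%)
L = ρ[1 - (K+1)ρ^K + Kρ^(K+1)] / [(1-ρ)(1-ρ^(K+1))]
L = 0.346457 × (1 - 10×0.00007192 + 9×0.00002492) / ((1 - 0.346457) × (1 - 0.00002492)) = 0.5299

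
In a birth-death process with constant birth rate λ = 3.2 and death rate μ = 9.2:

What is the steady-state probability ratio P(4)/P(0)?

For constant rates: P(n)/P(0) = (λ/μ)^n
P(4)/P(0) = (3.2/9.2)^4 = 0.34783^4 = 0.01464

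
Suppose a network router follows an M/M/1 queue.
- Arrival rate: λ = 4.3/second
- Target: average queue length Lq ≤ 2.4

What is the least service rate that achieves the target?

For M/M/1: Lq = λ²/(μ(μ-λ))
Need Lq ≤ 2.4, i.e. μ(μ-λ) ≥ λ²/2.4
μ² - 4.3μ - 18.49/2.4 ≥ 0  →  μ² - 4.3μ - 7.70417 ≥ 0
Quadratic formula (positive root): μ = [λ + √(λ² + 4×7.70417)]/2
Discriminant: 18.49 + 4×7.70417 = 49.3067, √49.3067 = 7.0219
μ ≥ (4.3 + 7.0219)/2 = 5.6609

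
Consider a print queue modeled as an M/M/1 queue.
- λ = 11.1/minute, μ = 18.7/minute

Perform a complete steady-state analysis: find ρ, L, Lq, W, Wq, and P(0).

Step 1: ρ = λ/μ = 11.1/18.7 = 0.5936
Step 2: L = λ/(μ-λ) = 11.1/7.60 = 1.4605
Step 3: Lq = λ²/(μ(μ-λ)) = 123.21/(18.7×7.60) = 0.8669
Step 4: W = 1/(μ-λ) = 1/7.60 = 0.13158
Step 5: Wq = λ/(μ(μ-λ)) = 11.1/(18.7×7.60) = 0.07810
Step 6: P(0) = 1-ρ = 0.4064
Verify: L = λW = 11.1×0.13158 = 1.4605 ✔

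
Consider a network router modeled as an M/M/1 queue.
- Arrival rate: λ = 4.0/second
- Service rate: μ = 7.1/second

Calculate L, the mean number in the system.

ρ = λ/μ = 4.0/7.1 = 0.5634
For M/M/1: L = λ/(μ-λ)
L = 4.0/(7.1-4.0) = 4.0/3.10
L = 1.2903 packets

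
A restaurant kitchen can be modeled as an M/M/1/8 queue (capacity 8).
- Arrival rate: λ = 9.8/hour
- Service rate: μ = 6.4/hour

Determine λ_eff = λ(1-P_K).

ρ = λ/μ = 9.8/6.4 = 1.53125
P₀ = (1-ρ)/(1-ρ^(K+1)) = (1-1.53125)/(1-1.53125^9) = -0.5312/-45.2823 = 0.01173
P_K = P₀×ρ^K = 0.011732 × 1.53125^8 = 0.011732 × 30.2252 = 0.3546
λ_eff = λ(1-P_K) = 9.8 × (1 - 0.3546) = 9.8 × 0.6454 = 6.3249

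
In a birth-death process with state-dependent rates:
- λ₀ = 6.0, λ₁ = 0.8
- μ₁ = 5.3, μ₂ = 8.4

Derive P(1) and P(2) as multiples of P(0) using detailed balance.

Balance equations:
State 0: λ₀P₀ = μ₁P₁ → P₁ = (λ₀/μ₁)P₀ = (6.0/5.3)P₀ = 1.1321P₀
State 1: P₂ = (λ₀λ₁)/(μ₁μ₂)P₀ = (6.0×0.8)/(5.3×8.4)P₀ = 0.1078P₀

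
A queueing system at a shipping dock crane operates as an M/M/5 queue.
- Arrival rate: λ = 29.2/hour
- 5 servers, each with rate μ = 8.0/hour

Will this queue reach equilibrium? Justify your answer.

Stability requires ρ = λ/(cμ) < 1
ρ = 29.2/(5 × 8.0) = 29.2/40.00 = 0.7300
Since 0.7300 < 1, the system is STABLE.
The servers are busy 73.00% of the time.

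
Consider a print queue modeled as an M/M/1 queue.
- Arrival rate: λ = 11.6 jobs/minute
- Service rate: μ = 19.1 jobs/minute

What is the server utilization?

Server utilization: ρ = λ/μ
ρ = 11.6/19.1 = 0.6073
The server is busy 60.73% of the time.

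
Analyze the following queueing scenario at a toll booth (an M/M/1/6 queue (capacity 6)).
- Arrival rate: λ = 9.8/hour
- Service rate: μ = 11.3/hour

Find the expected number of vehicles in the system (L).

ρ = λ/μ = 9.8/11.3 = 0.86726
P₀ = (1-ρ)/(1-ρ^(K+1)) = (1-0.86726)/(1-0.86726^7) = 0.13274/0.63098 = 0.2104
P_K = P₀×ρ^K = 0.21037 × 0.86726^6 = 0.21037 × 0.42550 = 0.08951
L = ρ[1 - (K+1)ρ^K + Kρ^(K+1)] / [(1-ρ)(1-ρ^(K+1))]
L = 0.86726 × (1 - 7×0.42550 + 6×0.36902) / ((1 - 0.86726) × (1 - 0.36902)) = 2.4397 vehicles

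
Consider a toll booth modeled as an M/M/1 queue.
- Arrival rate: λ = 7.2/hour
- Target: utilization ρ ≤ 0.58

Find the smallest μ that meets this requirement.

ρ = λ/μ, so μ = λ/ρ
μ ≥ 7.2/0.58 = 12.4138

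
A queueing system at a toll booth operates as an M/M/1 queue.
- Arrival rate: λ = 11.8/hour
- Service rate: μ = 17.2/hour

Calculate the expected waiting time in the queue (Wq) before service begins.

First, compute utilization: ρ = λ/μ = 11.8/17.2 = 0.6860
For M/M/1: Wq = λ/(μ(μ-λ))
Wq = 11.8/(17.2 × (17.2-11.8))
Wq = 11.8/(17.2 × 5.40)
Wq = 0.1270 hours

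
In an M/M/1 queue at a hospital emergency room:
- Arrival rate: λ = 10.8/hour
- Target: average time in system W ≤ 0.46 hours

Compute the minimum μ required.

For M/M/1: W = 1/(μ-λ)
Need W ≤ 0.46, so 1/(μ-λ) ≤ 0.46
μ - λ ≥ 1/0.46 = 2.1739
μ ≥ 10.8 + 2.1739 = 12.9739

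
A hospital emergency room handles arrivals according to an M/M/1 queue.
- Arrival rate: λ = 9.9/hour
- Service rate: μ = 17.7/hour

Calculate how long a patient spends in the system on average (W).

First, compute utilization: ρ = λ/μ = 9.9/17.7 = 0.5593
For M/M/1: W = 1/(μ-λ)
W = 1/(17.7-9.9) = 1/7.80
W = 0.1282 hours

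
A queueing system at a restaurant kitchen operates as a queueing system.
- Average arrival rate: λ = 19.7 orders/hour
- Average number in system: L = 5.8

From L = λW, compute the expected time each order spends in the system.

Little's Law: L = λW, so W = L/λ
W = 5.8/19.7 = 0.2944 hours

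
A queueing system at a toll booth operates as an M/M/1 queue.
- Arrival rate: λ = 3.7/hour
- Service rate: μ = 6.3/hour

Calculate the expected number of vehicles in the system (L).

ρ = λ/μ = 3.7/6.3 = 0.5873
For M/M/1: L = λ/(μ-λ)
L = 3.7/(6.3-3.7) = 3.7/2.60
L = 1.4231 vehicles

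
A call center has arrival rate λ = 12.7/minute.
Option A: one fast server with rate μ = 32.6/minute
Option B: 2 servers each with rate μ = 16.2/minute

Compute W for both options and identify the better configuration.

Option A: single server μ = 32.6 (M/M/1)
  ρ_A = 12.7/32.6 = 0.3896
  W_A = 1/(μ-λ) = 1/(32.6-12.7) = 1/19.90 = 0.05025

Option B: 2 servers μ = 16.2 (M/M/2)
  ρ_B = λ/(cμ) = 12.7/(2×16.2) = 0.3920
  Offered load a = λ/μ = cρ = 12.7/16.2 = 0.7840
  P₀ = [ Σₙ₌₀^1 aⁿ/n! + a^2/(2!(1-ρ)) ]⁻¹
  Σ = a^0/0! + a^1/1! = 1.0000 + 0.7840 = 1.7840
  a^2/(2!(1-ρ)) = 0.6146/(2 × 0.6080) = 0.5054
  P₀ = 1/(1.7840 + 0.5054) = 0.4368
  Lq = P₀·a^2·ρ / (2!(1-ρ)²) = 0.4368 × 0.6146 × 0.3920 / (2 × 0.3697) = 0.1423
  Wq_B = Lq/λ = 0.14232/12.7 = 0.011206
  W_B = Wq_B + 1/μ = 0.011206 + 0.061728 = 0.07293

Since W_A = 0.05025 < W_B = 0.07293, Option A (single fast server) has the shorter time in system.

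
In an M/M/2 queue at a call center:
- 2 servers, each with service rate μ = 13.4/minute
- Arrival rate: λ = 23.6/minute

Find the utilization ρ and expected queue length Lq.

Traffic intensity: ρ = λ/(cμ) = 23.6/(2×13.4) = 0.8806
Since ρ = 0.8806 < 1, system is stable.
Offered load a = λ/μ = cρ = 23.6/13.4 = 1.7612
P₀ = [ Σₙ₌₀^1 aⁿ/n! + a^2/(2!(1-ρ)) ]⁻¹
Σ = a^0/0! + a^1/1! = 1.0000 + 1.7612 = 2.7612
a^2/(2!(1-ρ)) = 3.10180/(2 × 0.119403) = 12.9888
P₀ = 1/(2.7612 + 12.9888) = 0.06349
Lq = P₀·a^2·ρ / (2!(1-ρ)²) = 0.063492 × 3.1018 × 0.88060 / (2 × 0.014257) = 6.0821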